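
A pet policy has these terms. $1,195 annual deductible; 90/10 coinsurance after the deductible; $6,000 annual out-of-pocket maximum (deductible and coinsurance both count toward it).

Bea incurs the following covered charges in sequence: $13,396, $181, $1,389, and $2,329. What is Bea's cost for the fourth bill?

#1 ($13,396): $1,195 finishes the deductible; $12,201 goes to coinsurance; owner's 10% is $1,220.10. Owner owes $2,415.10 (running OOP $2,415.10).
#2 ($181): deductible met; 10% of $181 = $18.10. Cost to owner: $18.10. OOP to date $2,433.20.
#3 ($1,389): deductible met; 10% of $1,389 = $138.90. Cost to owner: $138.90. OOP to date $2,572.10.
#4 ($2,329): 10% coinsurance on $2,329 = $232.90. Owner owes $232.90 (running OOP $2,805).

$232.90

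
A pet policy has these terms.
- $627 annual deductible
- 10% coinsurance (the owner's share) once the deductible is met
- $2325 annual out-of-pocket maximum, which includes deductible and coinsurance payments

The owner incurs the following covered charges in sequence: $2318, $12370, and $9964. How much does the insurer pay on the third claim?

$9672.10

Claim 1 — $2318: $627 to deductible, leaving $1691; coinsurance $1691 × 10% = $169.10. Owner pays $796.10; OOP now $796.10. Insurer: $2318 − $796.10 = $1521.90.
Claim 2 — $12370: deductible already satisfied, so owner's share is 10% × $12370 = $1237. Owner pays $1237; OOP now $2033.10. Plan pays $12370 − $1237 = $11133.
Claim 3 — $9964: deductible already satisfied, so owner's share is 10% × $9964 = $996.40. Adding that to $2033.10 gives $3029.50, past the $2325 cap; owner pays only $2325 − $2033.10 = $291.90. Insurer: $9964 − $291.90 = $9672.10.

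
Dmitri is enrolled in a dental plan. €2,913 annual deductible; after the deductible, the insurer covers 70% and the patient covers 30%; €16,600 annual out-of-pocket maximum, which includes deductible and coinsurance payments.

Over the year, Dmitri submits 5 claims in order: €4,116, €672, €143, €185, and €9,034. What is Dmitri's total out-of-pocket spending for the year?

Claim 1 — €4,116: €2,913 to deductible, leaving €1,203; coinsurance €1,203 × 30% = €360.90. Patient pays €3,273.90; OOP now €3,273.90.
Claim 2 — €672: 30% coinsurance on €672 = €201.60. Patient owes €201.60 (running OOP €3,475.50).
Claim 3 — €143: 30% coinsurance on €143 = €42.90. Patient owes €42.90 (running OOP €3,518.40).
Claim 4 — €185: deductible already satisfied, so patient's share is 30% × €185 = €55.50. Cost to patient: €55.50. OOP to date €3,573.90.
Claim 5 — €9,034: 30% coinsurance on €9,034 = €2,710.20. Patient owes €2,710.20 (running OOP €6,284.10).
Summing the patient's payments: €3,273.90 + €201.60 + €42.90 + €55.50 + €2,710.20 = €6,284.10.

€6,284.10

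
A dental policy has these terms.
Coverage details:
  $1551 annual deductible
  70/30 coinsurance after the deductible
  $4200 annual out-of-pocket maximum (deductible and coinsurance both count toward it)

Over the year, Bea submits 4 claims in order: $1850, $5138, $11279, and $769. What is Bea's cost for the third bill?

Claim 1 — $1850: $1551 finishes the deductible; $299 goes to coinsurance; patient's 30% is $89.70. Patient pays $1640.70; OOP now $1640.70.
Claim 2 — $5138: deductible met; 30% of $5138 = $1541.40. Cost to patient: $1541.40. OOP to date $3182.10.
Claim 3 — $11279: deductible already satisfied, so patient's share is 30% × $11279 = $3383.70. Adding that to $3182.10 gives $6565.80, past the $4200 cap; patient pays only $4200 − $3182.10 = $1017.90.

$1017.90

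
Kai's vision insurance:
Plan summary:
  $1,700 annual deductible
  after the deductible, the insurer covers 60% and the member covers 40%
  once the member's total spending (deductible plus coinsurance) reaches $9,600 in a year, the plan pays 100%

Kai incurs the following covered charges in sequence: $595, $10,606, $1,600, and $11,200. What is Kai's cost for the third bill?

Claim 1 — $595: entire amount goes to the deductible. Member pays $595; OOP now $595.
Claim 2 — $10,606: $1,105 to deductible, leaving $9,501; 40% of $9,501 = $3,800.40. Member owes $4,905.40 (running OOP $5,500.40).
Claim 3 — $1,600: deductible already satisfied, so member's share is 40% × $1,600 = $640. Cost to member: $640. OOP to date $6,140.40.

$640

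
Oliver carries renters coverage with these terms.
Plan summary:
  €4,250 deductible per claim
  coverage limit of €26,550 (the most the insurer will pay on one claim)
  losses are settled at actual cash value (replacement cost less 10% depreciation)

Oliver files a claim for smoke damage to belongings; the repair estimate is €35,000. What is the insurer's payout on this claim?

€26,550

At 10% depreciation, ACV = €35,000 − €3,500 = €31,500.
After the deductible, €31,500 − €4,250 = €27,250 remains.
The €26,550 per-incident cap binds; insurer pays €26,550.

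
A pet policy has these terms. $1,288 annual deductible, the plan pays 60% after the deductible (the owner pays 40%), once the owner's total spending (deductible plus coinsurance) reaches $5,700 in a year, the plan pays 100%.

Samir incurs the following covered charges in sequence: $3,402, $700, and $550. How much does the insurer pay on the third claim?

$330

Bill 1, $3,402: deductible takes $1,288, $2,114 remains; coinsurance $2,114 × 40% = $845.60. Owner pays $2,133.60; OOP now $2,133.60. Insurer: $3,402 − $2,133.60 = $1,268.40.
Bill 2, $700: deductible already satisfied, so owner's share is 40% × $700 = $280. Cost to owner: $280. OOP to date $2,413.60. Plan pays $700 − $280 = $420.
Bill 3, $550: 40% coinsurance on $550 = $220. Cost to owner: $220. OOP to date $2,633.60. Plan pays $550 − $220 = $330.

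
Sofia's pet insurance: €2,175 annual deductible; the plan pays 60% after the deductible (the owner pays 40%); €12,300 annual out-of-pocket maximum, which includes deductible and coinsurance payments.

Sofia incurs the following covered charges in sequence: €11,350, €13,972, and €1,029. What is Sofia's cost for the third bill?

€411.60

Claim 1 — €11,350: deductible takes €2,175, €9,175 remains; owner's 40% is €3,670. Cost to owner: €5,845. OOP to date €5,845.
Claim 2 — €13,972: 40% coinsurance on €13,972 = €5,588.80. Cost to owner: €5,588.80. OOP to date €11,433.80.
Claim 3 — €1,029: 40% coinsurance on €1,029 = €411.60. Owner pays €411.60; OOP now €11,845.40.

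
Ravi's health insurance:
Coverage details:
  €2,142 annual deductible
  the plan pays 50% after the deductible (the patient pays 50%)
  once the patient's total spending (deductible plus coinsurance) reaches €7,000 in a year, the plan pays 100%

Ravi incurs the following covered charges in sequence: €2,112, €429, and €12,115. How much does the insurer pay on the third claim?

Bill 1, €2,112: all of it applies to the deductible. Patient pays €2,112; OOP now €2,112. Plan pays €2,112 − €2,112 = €0.
Bill 2, €429: deductible takes €30, €399 remains; patient's 50% is €199.50. Patient pays €229.50; OOP now €2,341.50. Plan pays €429 − €229.50 = €199.50.
Bill 3, €12,115: deductible already satisfied, so patient's share is 50% × €12,115 = €6,057.50. That would push OOP to €8,399, over the €7,000 cap, so patient pays €7,000 − €2,341.50 = €4,658.50. Plan pays €12,115 − €4,658.50 = €7,456.50.

€7,456.50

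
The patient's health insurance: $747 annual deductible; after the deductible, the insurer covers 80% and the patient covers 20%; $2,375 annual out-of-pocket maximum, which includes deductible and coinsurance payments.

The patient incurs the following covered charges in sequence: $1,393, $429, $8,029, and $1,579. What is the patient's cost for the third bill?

#1 ($1,393): deductible takes $747, $646 remains; coinsurance $646 × 20% = $129.20. Patient owes $876.20 (running OOP $876.20).
#2 ($429): deductible met; 20% of $429 = $85.80. Patient owes $85.80 (running OOP $962).
#3 ($8,029): deductible already satisfied, so patient's share is 20% × $8,029 = $1,605.80. OOP would hit $2,567.80 > $2,375, so the cap limits the patient to $2,375 − $962 = $1,413.

$1,413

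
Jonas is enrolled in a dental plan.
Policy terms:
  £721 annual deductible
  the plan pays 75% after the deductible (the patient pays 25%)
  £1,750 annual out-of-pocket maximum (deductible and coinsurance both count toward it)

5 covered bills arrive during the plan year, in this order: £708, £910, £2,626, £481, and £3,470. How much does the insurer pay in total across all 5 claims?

Claim 1 (£708): entire amount goes to the deductible. Cost to patient: £708. OOP to date £708. Insurer: £708 − £708 = £0.
Claim 2 (£910): £13 finishes the deductible; £897 goes to coinsurance; patient's 25% is £224.25. Patient owes £237.25 (running OOP £945.25). Plan pays £910 − £237.25 = £672.75.
Claim 3 (£2,626): deductible met; 25% of £2,626 = £656.50. Patient pays £656.50; OOP now £1,601.75. Plan pays £2,626 − £656.50 = £1,969.50.
Claim 4 (£481): deductible already satisfied, so patient's share is 25% × £481 = £120.25. Patient pays £120.25; OOP now £1,722. Insurer: £481 − £120.25 = £360.75.
Claim 5 (£3,470): 25% coinsurance on £3,470 = £867.50. Adding that to £1,722 gives £2,589.50, past the £1,750 cap; patient pays only £1,750 − £1,722 = £28. Plan pays £3,470 − £28 = £3,442.
Insurer total: £0 + £672.75 + £1,969.50 + £360.75 + £3,442 = £6,445.

£6,445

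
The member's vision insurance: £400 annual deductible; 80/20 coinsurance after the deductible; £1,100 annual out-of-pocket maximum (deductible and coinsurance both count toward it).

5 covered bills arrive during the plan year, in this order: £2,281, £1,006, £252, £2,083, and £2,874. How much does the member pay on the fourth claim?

£72.20

Claim 1 (£2,281): £400 finishes the deductible; £1,881 goes to coinsurance; member's 20% is £376.20. Member owes £776.20 (running OOP £776.20).
Claim 2 (£1,006): 20% coinsurance on £1,006 = £201.20. Cost to member: £201.20. OOP to date £977.40.
Claim 3 (£252): deductible met; 20% of £252 = £50.40. Member pays £50.40; OOP now £1,027.80.
Claim 4 (£2,083): deductible met; 20% of £2,083 = £416.60. Adding that to £1,027.80 gives £1,444.40, past the £1,100 cap; member pays only £1,100 − £1,027.80 = £72.20.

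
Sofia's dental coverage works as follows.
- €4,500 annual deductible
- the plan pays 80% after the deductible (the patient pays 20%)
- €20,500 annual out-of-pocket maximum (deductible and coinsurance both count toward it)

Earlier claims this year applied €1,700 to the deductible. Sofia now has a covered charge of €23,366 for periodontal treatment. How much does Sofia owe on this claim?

Remaining deductible: €4,500 − €1,700 = €2,800.
That leaves €23,366 − €2,800 = €20,566 for coinsurance.
Patient's 20% share of €20,566 is €4,113.20.
So the patient owes €2,800 + €4,113.20 = €6,913.20 before any cap.
Cumulative spending €1,700 + €6,913.20 = €8,613.20 stays under the €20,500 maximum.

€6,913.20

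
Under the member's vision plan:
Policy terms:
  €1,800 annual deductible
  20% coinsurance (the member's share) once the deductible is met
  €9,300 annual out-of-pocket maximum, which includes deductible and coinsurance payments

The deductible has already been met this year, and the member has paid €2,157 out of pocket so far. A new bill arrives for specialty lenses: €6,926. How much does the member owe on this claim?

€1,385.20

With the deductible met, the entire €6,926 is subject to coinsurance.
Member's 20% share of €6,926 is €1,385.20.
Year-to-date out-of-pocket becomes €2,157 + €1,385.20 = €3,542.20, still under the €9,300 maximum, so no cap applies.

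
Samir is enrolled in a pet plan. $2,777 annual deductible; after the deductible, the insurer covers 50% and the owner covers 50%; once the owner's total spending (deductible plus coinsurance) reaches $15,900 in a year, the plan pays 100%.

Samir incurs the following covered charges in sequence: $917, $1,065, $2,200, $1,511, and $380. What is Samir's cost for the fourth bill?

$755.50

Bill 1, $917: fully absorbed by the deductible. Cost to owner: $917. OOP to date $917.
Bill 2, $1,065: entire amount goes to the deductible. Owner owes $1,065 (running OOP $1,982).
Bill 3, $2,200: $795 to deductible, leaving $1,405; 50% of $1,405 = $702.50. Cost to owner: $1,497.50. OOP to date $3,479.50.
Bill 4, $1,511: deductible already satisfied, so owner's share is 50% × $1,511 = $755.50. Cost to owner: $755.50. OOP to date $4,235.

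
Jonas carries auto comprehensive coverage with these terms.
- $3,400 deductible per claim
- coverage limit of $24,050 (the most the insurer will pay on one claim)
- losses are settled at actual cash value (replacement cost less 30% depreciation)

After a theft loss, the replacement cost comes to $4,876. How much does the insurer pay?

At 30% depreciation, ACV = $4,876 − $1,462.80 = $3,413.20.
Less the $3,400 deductible: $3,413.20 − $3,400 = $13.20.
$13.20 ≤ $24,050, so the limit doesn't bind; insurer pays $13.20.

$13.20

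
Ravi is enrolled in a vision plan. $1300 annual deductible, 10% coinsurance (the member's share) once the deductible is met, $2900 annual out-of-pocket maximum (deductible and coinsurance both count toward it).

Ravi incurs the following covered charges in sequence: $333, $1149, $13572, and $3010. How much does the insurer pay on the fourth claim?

$2785.40

Bill 1, $333: all of it applies to the deductible. Member owes $333 (running OOP $333). Insurer: $333 − $333 = $0.
Bill 2, $1149: $967 finishes the deductible; $182 goes to coinsurance; 10% of $182 = $18.20. Member pays $985.20; OOP now $1318.20. Insurer: $1149 − $985.20 = $163.80.
Bill 3, $13572: 10% coinsurance on $13572 = $1357.20. Cost to member: $1357.20. OOP to date $2675.40. Insurer: $13572 − $1357.20 = $12214.80.
Bill 4, $3010: deductible already satisfied, so member's share is 10% × $3010 = $301. That would push OOP to $2976.40, over the $2900 cap, so member pays $2900 − $2675.40 = $224.60. Plan pays $3010 − $224.60 = $2785.40.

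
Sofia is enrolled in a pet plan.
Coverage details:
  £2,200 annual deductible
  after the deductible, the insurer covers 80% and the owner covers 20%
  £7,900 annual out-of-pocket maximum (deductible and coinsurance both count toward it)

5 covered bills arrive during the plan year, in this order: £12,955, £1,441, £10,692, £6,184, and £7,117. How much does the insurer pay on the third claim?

Claim 1 — £12,955: £2,200 finishes the deductible; £10,755 goes to coinsurance; 20% of £10,755 = £2,151. Cost to owner: £4,351. OOP to date £4,351. Insurer: £12,955 − £4,351 = £8,604.
Claim 2 — £1,441: 20% coinsurance on £1,441 = £288.20. Owner owes £288.20 (running OOP £4,639.20). Plan pays £1,441 − £288.20 = £1,152.80.
Claim 3 — £10,692: deductible already satisfied, so owner's share is 20% × £10,692 = £2,138.40. Owner pays £2,138.40; OOP now £6,777.60. Plan pays £10,692 − £2,138.40 = £8,553.60.

£8,553.60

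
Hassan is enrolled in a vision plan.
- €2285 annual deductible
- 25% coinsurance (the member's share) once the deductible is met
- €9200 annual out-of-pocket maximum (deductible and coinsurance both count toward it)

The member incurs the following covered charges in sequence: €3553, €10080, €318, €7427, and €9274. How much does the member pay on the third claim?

Claim 1 (€3553): deductible takes €2285, €1268 remains; member's 25% is €317. Member pays €2602; OOP now €2602.
Claim 2 (€10080): 25% coinsurance on €10080 = €2520. Member owes €2520 (running OOP €5122).
Claim 3 (€318): 25% coinsurance on €318 = €79.50. Member owes €79.50 (running OOP €5201.50).

€79.50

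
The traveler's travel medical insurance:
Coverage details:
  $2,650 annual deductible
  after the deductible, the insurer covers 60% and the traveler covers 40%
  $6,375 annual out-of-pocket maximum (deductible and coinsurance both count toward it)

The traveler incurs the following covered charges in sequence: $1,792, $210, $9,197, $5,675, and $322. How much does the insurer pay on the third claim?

Claim 1 ($1,792): entire amount goes to the deductible. Traveler pays $1,792; OOP now $1,792. Plan pays $1,792 − $1,792 = $0.
Claim 2 ($210): fully absorbed by the deductible. Traveler owes $210 (running OOP $2,002). Insurer: $210 − $210 = $0.
Claim 3 ($9,197): $648 finishes the deductible; $8,549 goes to coinsurance; 40% of $8,549 = $3,419.60. Cost to traveler: $4,067.60. OOP to date $6,069.60. Plan pays $9,197 − $4,067.60 = $5,129.40.

$5,129.40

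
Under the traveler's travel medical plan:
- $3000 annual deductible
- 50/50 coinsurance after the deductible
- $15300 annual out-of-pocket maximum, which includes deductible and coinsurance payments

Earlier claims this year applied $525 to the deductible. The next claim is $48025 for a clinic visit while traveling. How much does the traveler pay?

$525 of the $3000 deductible is already met, leaving $2475.
The remaining $45550 (= $48025 − $2475) moves to coinsurance.
Coinsurance: $45550 × 50% = $22775.
That puts the traveler's cost at $2475 + $22775 = $25250 before any cap.
Adding $25250 to the $525 already spent would give $25775, which exceeds the $15300 cap; the traveler pays just $15300 − $525 = $14775.

$14775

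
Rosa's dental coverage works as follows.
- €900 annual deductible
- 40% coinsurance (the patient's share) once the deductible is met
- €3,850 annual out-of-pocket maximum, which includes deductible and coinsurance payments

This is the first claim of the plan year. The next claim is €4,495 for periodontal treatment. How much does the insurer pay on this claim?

€2,157

Nothing has been paid toward the €900 deductible, so the first €900 of this charge is applied there.
The remaining €3,595 (= €4,495 − €900) moves to coinsurance.
Coinsurance: €3,595 × 40% = €1,438.
So the patient owes €900 + €1,438 = €2,338 before any cap.
Year-to-date out-of-pocket becomes €0 + €2,338 = €2,338, still under the €3,850 maximum, so no cap applies.
The insurer covers the remainder: €4,495 − €2,338 = €2,157.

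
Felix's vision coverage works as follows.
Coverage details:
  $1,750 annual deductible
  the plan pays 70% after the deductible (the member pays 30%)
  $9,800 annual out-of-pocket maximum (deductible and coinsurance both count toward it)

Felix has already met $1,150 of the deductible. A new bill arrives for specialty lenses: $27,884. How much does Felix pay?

$1,150 of the $1,750 deductible is already met, leaving $600.
The remaining $27,284 (= $27,884 − $600) moves to coinsurance.
Coinsurance: $27,284 × 30% = $8,185.20.
That puts the member's cost at $600 + $8,185.20 = $8,785.20 before any cap.
That would bring total out-of-pocket to $9,935.20, past the $9,800 cap. The member is capped at $9,800 − $1,150 = $8,650 on this claim.

$8,650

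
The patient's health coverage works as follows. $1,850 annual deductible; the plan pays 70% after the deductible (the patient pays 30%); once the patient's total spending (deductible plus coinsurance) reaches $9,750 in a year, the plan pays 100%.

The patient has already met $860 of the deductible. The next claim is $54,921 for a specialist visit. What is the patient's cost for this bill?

Remaining deductible: $1,850 − $860 = $990.
The remaining $53,931 (= $54,921 − $990) moves to coinsurance.
Patient's 30% share of $53,931 is $16,179.30.
That puts the patient's cost at $990 + $16,179.30 = $17,169.30 before any cap.
Year-to-date out-of-pocket would reach $860 + $17,169.30 = $18,029.30, above the $9,750 maximum, so the patient pays only $9,750 − $860 = $8,890.

$8,890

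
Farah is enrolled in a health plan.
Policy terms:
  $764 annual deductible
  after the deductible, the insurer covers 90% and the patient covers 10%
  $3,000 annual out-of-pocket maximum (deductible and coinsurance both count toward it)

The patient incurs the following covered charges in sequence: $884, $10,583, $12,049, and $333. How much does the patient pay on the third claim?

Claim 1 — $884: $764 finishes the deductible; $120 goes to coinsurance; 10% of $120 = $12. Patient pays $776; OOP now $776.
Claim 2 — $10,583: 10% coinsurance on $10,583 = $1,058.30. Patient pays $1,058.30; OOP now $1,834.30.
Claim 3 — $12,049: deductible already satisfied, so patient's share is 10% × $12,049 = $1,204.90. That would push OOP to $3,039.20, over the $3,000 cap, so patient pays $3,000 − $1,834.30 = $1,165.70.

$1,165.70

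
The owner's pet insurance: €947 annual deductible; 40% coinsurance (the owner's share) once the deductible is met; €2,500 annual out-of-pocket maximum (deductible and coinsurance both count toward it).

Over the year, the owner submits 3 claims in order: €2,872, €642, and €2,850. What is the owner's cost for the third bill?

€526.20

Bill 1, €2,872: €947 to deductible, leaving €1,925; owner's 40% is €770. Owner pays €1,717; OOP now €1,717.
Bill 2, €642: deductible met; 40% of €642 = €256.80. Owner pays €256.80; OOP now €1,973.80.
Bill 3, €2,850: deductible already satisfied, so owner's share is 40% × €2,850 = €1,140. OOP would hit €3,113.80 > €2,500, so the cap limits the owner to €2,500 − €1,973.80 = €526.20.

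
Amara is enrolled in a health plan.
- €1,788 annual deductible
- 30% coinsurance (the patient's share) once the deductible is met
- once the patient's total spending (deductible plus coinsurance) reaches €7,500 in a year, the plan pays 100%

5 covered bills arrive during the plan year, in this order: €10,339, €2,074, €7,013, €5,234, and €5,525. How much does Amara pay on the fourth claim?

#1 (€10,339): deductible takes €1,788, €8,551 remains; coinsurance €8,551 × 30% = €2,565.30. Patient owes €4,353.30 (running OOP €4,353.30).
#2 (€2,074): deductible met; 30% of €2,074 = €622.20. Cost to patient: €622.20. OOP to date €4,975.50.
#3 (€7,013): deductible already satisfied, so patient's share is 30% × €7,013 = €2,103.90. Patient pays €2,103.90; OOP now €7,079.40.
#4 (€5,234): deductible met; 30% of €5,234 = €1,570.20. OOP would hit €8,649.60 > €7,500, so the cap limits the patient to €7,500 − €7,079.40 = €420.60.

€420.60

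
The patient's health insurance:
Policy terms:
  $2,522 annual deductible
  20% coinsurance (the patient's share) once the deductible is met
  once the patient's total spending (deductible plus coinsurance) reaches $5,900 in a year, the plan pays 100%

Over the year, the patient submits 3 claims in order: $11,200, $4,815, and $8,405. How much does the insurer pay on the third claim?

#1 ($11,200): $2,522 finishes the deductible; $8,678 goes to coinsurance; patient's 20% is $1,735.60. Cost to patient: $4,257.60. OOP to date $4,257.60. Plan pays $11,200 − $4,257.60 = $6,942.40.
#2 ($4,815): 20% coinsurance on $4,815 = $963. Patient pays $963; OOP now $5,220.60. Insurer: $4,815 − $963 = $3,852.
#3 ($8,405): deductible met; 20% of $8,405 = $1,681. OOP would hit $6,901.60 > $5,900, so the cap limits the patient to $5,900 − $5,220.60 = $679.40. Plan pays $8,405 − $679.40 = $7,725.60.

$7,725.60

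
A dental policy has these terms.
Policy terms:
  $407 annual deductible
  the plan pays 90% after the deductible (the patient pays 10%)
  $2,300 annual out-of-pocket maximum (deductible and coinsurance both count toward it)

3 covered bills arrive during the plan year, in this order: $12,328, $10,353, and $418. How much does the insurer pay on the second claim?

Claim 1 ($12,328): $407 finishes the deductible; $11,921 goes to coinsurance; 10% of $11,921 = $1,192.10. Patient pays $1,599.10; OOP now $1,599.10. Insurer: $12,328 − $1,599.10 = $10,728.90.
Claim 2 ($10,353): deductible already satisfied, so patient's share is 10% × $10,353 = $1,035.30. OOP would hit $2,634.40 > $2,300, so the cap limits the patient to $2,300 − $1,599.10 = $700.90. Plan pays $10,353 − $700.90 = $9,652.10.

$9,652.10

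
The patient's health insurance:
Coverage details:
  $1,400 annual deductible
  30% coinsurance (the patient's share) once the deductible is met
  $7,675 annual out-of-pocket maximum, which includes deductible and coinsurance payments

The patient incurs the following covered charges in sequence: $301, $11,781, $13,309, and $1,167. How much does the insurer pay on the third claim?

$10,238.60

Claim 1 — $301: entire amount goes to the deductible. Patient pays $301; OOP now $301. Plan pays $301 − $301 = $0.
Claim 2 — $11,781: $1,099 finishes the deductible; $10,682 goes to coinsurance; coinsurance $10,682 × 30% = $3,204.60. Cost to patient: $4,303.60. OOP to date $4,604.60. Insurer: $11,781 − $4,303.60 = $7,477.40.
Claim 3 — $13,309: 30% coinsurance on $13,309 = $3,992.70. Adding that to $4,604.60 gives $8,597.30, past the $7,675 cap; patient pays only $7,675 − $4,604.60 = $3,070.40. Insurer: $13,309 − $3,070.40 = $10,238.60.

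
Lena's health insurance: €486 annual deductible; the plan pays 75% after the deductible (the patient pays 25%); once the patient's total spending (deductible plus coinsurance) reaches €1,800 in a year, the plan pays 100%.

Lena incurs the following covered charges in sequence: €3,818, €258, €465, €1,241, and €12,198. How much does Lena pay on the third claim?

Bill 1, €3,818: €486 to deductible, leaving €3,332; coinsurance €3,332 × 25% = €833. Patient owes €1,319 (running OOP €1,319).
Bill 2, €258: deductible already satisfied, so patient's share is 25% × €258 = €64.50. Cost to patient: €64.50. OOP to date €1,383.50.
Bill 3, €465: deductible already satisfied, so patient's share is 25% × €465 = €116.25. Cost to patient: €116.25. OOP to date €1,499.75.

€116.25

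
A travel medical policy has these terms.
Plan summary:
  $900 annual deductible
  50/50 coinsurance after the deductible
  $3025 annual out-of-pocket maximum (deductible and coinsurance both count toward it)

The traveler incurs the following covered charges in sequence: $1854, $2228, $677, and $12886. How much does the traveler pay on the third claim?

Claim 1 — $1854: $900 to deductible, leaving $954; coinsurance $954 × 50% = $477. Cost to traveler: $1377. OOP to date $1377.
Claim 2 — $2228: deductible already satisfied, so traveler's share is 50% × $2228 = $1114. Traveler pays $1114; OOP now $2491.
Claim 3 — $677: deductible already satisfied, so traveler's share is 50% × $677 = $338.50. Traveler pays $338.50; OOP now $2829.50.

$338.50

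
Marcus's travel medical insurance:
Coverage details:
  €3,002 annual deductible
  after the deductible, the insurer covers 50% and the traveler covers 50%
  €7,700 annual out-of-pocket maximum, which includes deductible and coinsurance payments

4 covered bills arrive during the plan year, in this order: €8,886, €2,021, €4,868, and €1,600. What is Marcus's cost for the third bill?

Bill 1, €8,886: €3,002 to deductible, leaving €5,884; traveler's 50% is €2,942. Traveler owes €5,944 (running OOP €5,944).
Bill 2, €2,021: deductible already satisfied, so traveler's share is 50% × €2,021 = €1,010.50. Traveler owes €1,010.50 (running OOP €6,954.50).
Bill 3, €4,868: 50% coinsurance on €4,868 = €2,434. That would push OOP to €9,388.50, over the €7,700 cap, so traveler pays €7,700 − €6,954.50 = €745.50.

€745.50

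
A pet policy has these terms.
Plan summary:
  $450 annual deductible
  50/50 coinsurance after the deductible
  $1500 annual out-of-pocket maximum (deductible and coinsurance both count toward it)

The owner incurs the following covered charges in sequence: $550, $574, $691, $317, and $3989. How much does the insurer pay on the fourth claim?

$158.50

Claim 1 — $550: $450 to deductible, leaving $100; 50% of $100 = $50. Cost to owner: $500. OOP to date $500. Insurer: $550 − $500 = $50.
Claim 2 — $574: deductible already satisfied, so owner's share is 50% × $574 = $287. Cost to owner: $287. OOP to date $787. Plan pays $574 − $287 = $287.
Claim 3 — $691: 50% coinsurance on $691 = $345.50. Owner owes $345.50 (running OOP $1132.50). Plan pays $691 − $345.50 = $345.50.
Claim 4 — $317: deductible met; 50% of $317 = $158.50. Owner owes $158.50 (running OOP $1291). Plan pays $317 − $158.50 = $158.50.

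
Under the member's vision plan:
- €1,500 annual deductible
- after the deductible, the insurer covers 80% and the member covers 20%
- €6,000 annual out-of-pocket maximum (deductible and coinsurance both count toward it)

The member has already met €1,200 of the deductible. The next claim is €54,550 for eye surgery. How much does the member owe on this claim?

€1,200 of the €1,500 deductible is already met, leaving €300.
The remaining €54,250 (= €54,550 − €300) moves to coinsurance.
20% of €54,250 = €10,850 falls to the member.
That puts the member's cost at €300 + €10,850 = €11,150 before any cap.
Adding €11,150 to the €1,200 already spent would give €12,350, which exceeds the €6,000 cap; the member pays just €6,000 − €1,200 = €4,800.

€4,800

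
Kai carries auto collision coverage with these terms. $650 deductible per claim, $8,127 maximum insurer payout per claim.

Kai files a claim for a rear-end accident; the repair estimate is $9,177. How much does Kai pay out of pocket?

Less the $650 deductible: $9,177 − $650 = $8,527.
Since $8,527 > $8,127, the payout is capped at $8,127.
Out of pocket: $9,177 − $8,127 = $1,050.

$1,050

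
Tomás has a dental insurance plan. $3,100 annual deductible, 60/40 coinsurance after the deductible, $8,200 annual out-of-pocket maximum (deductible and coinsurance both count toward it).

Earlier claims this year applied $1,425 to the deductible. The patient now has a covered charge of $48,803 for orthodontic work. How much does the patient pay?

$6,775

Deductible still to meet: $3,100 − $1,425 = $1,675.
After the $1,675 deductible portion, $48,803 − $1,675 = $47,128 is subject to coinsurance.
40% of $47,128 = $18,851.20 falls to the patient.
Patient responsibility before any cap: $1,675 + $18,851.20 = $20,526.20.
Year-to-date out-of-pocket would reach $1,425 + $20,526.20 = $21,951.20, above the $8,200 maximum, so the patient pays only $8,200 − $1,425 = $6,775.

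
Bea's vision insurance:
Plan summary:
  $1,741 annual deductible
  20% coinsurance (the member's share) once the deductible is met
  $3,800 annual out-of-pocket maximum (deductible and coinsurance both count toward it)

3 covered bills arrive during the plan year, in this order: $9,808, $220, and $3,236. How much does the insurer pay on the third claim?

$2,834.40

Bill 1, $9,808: $1,741 finishes the deductible; $8,067 goes to coinsurance; member's 20% is $1,613.40. Member pays $3,354.40; OOP now $3,354.40. Insurer: $9,808 − $3,354.40 = $6,453.60.
Bill 2, $220: deductible met; 20% of $220 = $44. Member pays $44; OOP now $3,398.40. Insurer: $220 − $44 = $176.
Bill 3, $3,236: deductible met; 20% of $3,236 = $647.20. OOP would hit $4,045.60 > $3,800, so the cap limits the member to $3,800 − $3,398.40 = $401.60. Insurer: $3,236 − $401.60 = $2,834.40.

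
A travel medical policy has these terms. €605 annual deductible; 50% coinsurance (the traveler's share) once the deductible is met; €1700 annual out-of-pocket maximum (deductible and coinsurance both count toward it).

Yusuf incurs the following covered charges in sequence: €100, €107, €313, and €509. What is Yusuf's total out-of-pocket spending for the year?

€817

Claim 1 (€100): fully absorbed by the deductible. Traveler owes €100 (running OOP €100).
Claim 2 (€107): fully absorbed by the deductible. Traveler pays €107; OOP now €207.
Claim 3 (€313): fully absorbed by the deductible. Traveler pays €313; OOP now €520.
Claim 4 (€509): €85 to deductible, leaving €424; traveler's 50% is €212. Traveler owes €297 (running OOP €817).
Summing the traveler's payments: €100 + €107 + €313 + €297 = €817.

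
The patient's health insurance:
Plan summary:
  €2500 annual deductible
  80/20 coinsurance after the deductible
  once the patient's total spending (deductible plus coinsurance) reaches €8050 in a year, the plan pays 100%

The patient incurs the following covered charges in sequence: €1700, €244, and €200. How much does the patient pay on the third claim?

#1 (€1700): entire amount goes to the deductible. Patient pays €1700; OOP now €1700.
#2 (€244): entire amount goes to the deductible. Patient pays €244; OOP now €1944.
#3 (€200): all of it applies to the deductible. Patient owes €200 (running OOP €2144).

€200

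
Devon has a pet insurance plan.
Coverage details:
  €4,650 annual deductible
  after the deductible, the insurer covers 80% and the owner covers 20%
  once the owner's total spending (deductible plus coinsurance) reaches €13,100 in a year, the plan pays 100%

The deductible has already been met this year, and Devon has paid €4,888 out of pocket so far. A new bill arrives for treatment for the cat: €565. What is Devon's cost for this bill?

€113

With the deductible met, the entire €565 is subject to coinsurance.
Coinsurance: €565 × 20% = €113.
Year-to-date out-of-pocket becomes €4,888 + €113 = €5,001, still under the €13,100 maximum, so no cap applies.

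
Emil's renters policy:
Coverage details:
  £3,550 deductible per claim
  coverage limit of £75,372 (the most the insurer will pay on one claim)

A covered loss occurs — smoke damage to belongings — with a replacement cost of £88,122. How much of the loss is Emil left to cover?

Subtract the deductible: £88,122 − £3,550 = £84,572.
Since £84,572 > £75,372, the payout is capped at £75,372.
Tenant's share is the uncovered remainder: £88,122 − £75,372 = £12,750.

£12,750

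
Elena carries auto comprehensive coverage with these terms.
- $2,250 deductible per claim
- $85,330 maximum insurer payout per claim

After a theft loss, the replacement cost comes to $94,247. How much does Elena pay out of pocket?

After the deductible, $94,247 − $2,250 = $91,997 remains.
$91,997 exceeds the $85,330 limit, so the insurer pays the limit: $85,330.
The policyholder bears the rest of the original loss: $94,247 − $85,330 = $8,917.

$8,917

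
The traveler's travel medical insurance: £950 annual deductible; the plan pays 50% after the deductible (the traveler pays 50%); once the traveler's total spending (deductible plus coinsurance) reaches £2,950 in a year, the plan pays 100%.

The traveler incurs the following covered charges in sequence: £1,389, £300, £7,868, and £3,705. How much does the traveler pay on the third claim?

£1,630.50

Claim 1 (£1,389): £950 to deductible, leaving £439; 50% of £439 = £219.50. Cost to traveler: £1,169.50. OOP to date £1,169.50.
Claim 2 (£300): deductible met; 50% of £300 = £150. Traveler owes £150 (running OOP £1,319.50).
Claim 3 (£7,868): deductible already satisfied, so traveler's share is 50% × £7,868 = £3,934. That would push OOP to £5,253.50, over the £2,950 cap, so traveler pays £2,950 − £1,319.50 = £1,630.50.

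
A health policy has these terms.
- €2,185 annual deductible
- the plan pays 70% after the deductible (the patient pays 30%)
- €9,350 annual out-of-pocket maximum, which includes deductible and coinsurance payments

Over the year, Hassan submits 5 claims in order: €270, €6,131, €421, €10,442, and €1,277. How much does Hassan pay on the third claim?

Claim 1 (€270): all of it applies to the deductible. Patient owes €270 (running OOP €270).
Claim 2 (€6,131): €1,915 to deductible, leaving €4,216; coinsurance €4,216 × 30% = €1,264.80. Cost to patient: €3,179.80. OOP to date €3,449.80.
Claim 3 (€421): deductible met; 30% of €421 = €126.30. Patient pays €126.30; OOP now €3,576.10.

€126.30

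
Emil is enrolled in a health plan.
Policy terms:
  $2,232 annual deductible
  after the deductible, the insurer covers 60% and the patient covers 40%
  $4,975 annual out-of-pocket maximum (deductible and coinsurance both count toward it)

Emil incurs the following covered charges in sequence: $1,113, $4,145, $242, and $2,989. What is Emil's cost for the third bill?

$96.80

#1 ($1,113): fully absorbed by the deductible. Patient owes $1,113 (running OOP $1,113).
#2 ($4,145): $1,119 finishes the deductible; $3,026 goes to coinsurance; patient's 40% is $1,210.40. Cost to patient: $2,329.40. OOP to date $3,442.40.
#3 ($242): deductible already satisfied, so patient's share is 40% × $242 = $96.80. Cost to patient: $96.80. OOP to date $3,539.20.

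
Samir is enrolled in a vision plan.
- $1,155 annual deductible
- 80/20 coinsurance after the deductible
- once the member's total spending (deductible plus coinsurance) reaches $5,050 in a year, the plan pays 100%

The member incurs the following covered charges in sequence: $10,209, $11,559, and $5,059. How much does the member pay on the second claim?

#1 ($10,209): deductible takes $1,155, $9,054 remains; coinsurance $9,054 × 20% = $1,810.80. Member pays $2,965.80; OOP now $2,965.80.
#2 ($11,559): deductible already satisfied, so member's share is 20% × $11,559 = $2,311.80. Adding that to $2,965.80 gives $5,277.60, past the $5,050 cap; member pays only $5,050 − $2,965.80 = $2,084.20.

$2,084.20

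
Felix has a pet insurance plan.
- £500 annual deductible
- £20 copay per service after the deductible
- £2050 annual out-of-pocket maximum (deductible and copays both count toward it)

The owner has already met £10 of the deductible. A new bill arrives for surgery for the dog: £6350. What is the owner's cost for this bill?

Remaining deductible: £500 − £10 = £490.
The remaining £5860 (= £6350 − £490) moves to the copay.
Copay on this service: £20.
That puts the owner's cost at £490 + £20 = £510 before any cap.
Year-to-date out-of-pocket becomes £10 + £510 = £520, still under the £2050 maximum, so no cap applies.

£510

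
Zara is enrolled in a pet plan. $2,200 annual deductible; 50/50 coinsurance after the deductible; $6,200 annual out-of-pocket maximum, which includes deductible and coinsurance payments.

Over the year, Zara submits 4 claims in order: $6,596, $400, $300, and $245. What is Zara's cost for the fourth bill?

$122.50

Claim 1 ($6,596): $2,200 finishes the deductible; $4,396 goes to coinsurance; 50% of $4,396 = $2,198. Owner owes $4,398 (running OOP $4,398).
Claim 2 ($400): deductible already satisfied, so owner's share is 50% × $400 = $200. Cost to owner: $200. OOP to date $4,598.
Claim 3 ($300): deductible already satisfied, so owner's share is 50% × $300 = $150. Owner owes $150 (running OOP $4,748).
Claim 4 ($245): 50% coinsurance on $245 = $122.50. Owner pays $122.50; OOP now $4,870.50.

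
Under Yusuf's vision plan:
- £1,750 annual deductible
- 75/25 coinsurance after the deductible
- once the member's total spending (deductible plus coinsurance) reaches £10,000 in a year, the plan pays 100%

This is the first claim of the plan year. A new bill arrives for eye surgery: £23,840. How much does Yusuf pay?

Deductible not yet touched, so the first £1,750 of the bill goes to the deductible.
After the £1,750 deductible portion, £23,840 − £1,750 = £22,090 is subject to coinsurance.
Coinsurance: £22,090 × 25% = £5,522.50.
That puts the member's cost at £1,750 + £5,522.50 = £7,272.50 before any cap.
Cumulative spending £0 + £7,272.50 = £7,272.50 stays under the £10,000 maximum.

£7,272.50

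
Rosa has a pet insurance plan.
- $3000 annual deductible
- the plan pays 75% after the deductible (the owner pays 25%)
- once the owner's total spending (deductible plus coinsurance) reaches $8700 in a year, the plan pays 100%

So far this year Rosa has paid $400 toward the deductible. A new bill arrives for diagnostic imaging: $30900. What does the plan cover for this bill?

$22600

$400 of the $3000 deductible is already met, leaving $2600.
That leaves $30900 − $2600 = $28300 for coinsurance.
Owner's 25% share of $28300 is $7075.
So the owner owes $2600 + $7075 = $9675 before any cap.
Adding $9675 to the $400 already spent would give $10075, which exceeds the $8700 cap; the owner pays just $8700 − $400 = $8300.
Insurer pays the balance: $30900 − $8300 = $22600.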